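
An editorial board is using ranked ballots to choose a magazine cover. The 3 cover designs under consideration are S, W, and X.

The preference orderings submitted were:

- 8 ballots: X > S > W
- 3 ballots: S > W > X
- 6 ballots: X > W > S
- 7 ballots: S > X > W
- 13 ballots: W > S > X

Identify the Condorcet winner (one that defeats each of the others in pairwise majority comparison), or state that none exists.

None — there is no Condorcet winner

Head-to-head results (37 voters total):
S vs W: W wins 19–18.
S vs X: S wins 23–14.
W vs X: X wins 21–16.
No candidate beats all others: S beats X beats W beats S, a majority cycle.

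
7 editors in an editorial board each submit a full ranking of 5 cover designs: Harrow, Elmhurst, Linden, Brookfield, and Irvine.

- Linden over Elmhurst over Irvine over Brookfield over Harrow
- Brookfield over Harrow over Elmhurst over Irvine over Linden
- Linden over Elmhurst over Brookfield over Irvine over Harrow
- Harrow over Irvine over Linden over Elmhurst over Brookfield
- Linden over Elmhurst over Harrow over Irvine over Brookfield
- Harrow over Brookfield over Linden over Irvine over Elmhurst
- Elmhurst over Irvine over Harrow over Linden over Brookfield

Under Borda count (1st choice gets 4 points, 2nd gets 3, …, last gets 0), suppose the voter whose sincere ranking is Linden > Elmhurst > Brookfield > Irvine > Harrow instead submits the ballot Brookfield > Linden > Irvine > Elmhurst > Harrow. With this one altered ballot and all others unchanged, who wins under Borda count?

Borda totals with the altered ballot: Harrow 15, Elmhurst 14, Linden 16, Brookfield 12, Irvine 13.
The winner is unchanged: still Linden.

Linden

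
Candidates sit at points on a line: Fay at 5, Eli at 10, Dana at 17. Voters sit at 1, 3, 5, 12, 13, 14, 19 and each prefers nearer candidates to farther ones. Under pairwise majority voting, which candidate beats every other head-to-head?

With single-peaked preferences on a line, the Condorcet winner is the candidate closest to the median voter.
The median voter (position 12) is closest to Eli at 10.
Check: Eli vs Dana — voters closer to Eli: 5 of 7.

Eli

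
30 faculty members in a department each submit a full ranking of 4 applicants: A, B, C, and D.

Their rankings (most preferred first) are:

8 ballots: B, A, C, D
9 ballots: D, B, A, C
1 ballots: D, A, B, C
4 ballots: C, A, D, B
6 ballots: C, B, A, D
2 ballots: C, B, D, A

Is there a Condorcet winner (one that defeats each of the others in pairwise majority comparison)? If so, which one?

B

Head-to-head results (30 voters total):
A vs B: B wins 25–5.
A vs C: A wins 18–12.
A vs D: A wins 18–12.
B vs C: B wins 18–12.
B vs D: B wins 16–14.
C vs D: C wins 20–10.
B beats each rival — A (25–5), C (18–12), D (16–14) — so B is the Condorcet winner.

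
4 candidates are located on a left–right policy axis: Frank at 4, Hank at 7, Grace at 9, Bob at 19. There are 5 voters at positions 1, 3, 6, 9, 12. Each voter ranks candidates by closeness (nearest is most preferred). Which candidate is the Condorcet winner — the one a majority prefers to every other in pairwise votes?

With single-peaked preferences on a line, the Condorcet winner is the candidate closest to the median voter.
The median voter (position 6) is closest to Hank at 7.
Check: Hank vs Frank — voters closer to Hank: 3 of 5.

Hank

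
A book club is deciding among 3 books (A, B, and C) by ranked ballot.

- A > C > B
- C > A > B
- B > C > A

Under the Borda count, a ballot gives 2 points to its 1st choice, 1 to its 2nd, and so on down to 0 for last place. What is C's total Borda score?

Borda scores:
  A: 2 + 1 + 0 = 3
  B: 0 + 0 + 2 = 2
  C: 1 + 2 + 1 = 4

4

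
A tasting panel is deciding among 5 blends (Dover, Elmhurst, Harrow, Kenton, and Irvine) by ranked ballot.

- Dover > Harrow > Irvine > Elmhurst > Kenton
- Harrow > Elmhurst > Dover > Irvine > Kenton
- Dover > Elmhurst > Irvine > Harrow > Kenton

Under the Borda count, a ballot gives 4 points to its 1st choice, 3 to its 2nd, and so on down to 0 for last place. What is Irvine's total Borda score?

5

Borda scores:
  Dover: 4 + 2 + 4 = 10
  Elmhurst: 1 + 3 + 3 = 7
  Harrow: 3 + 4 + 1 = 8
  Kenton: 0 + 0 + 0 = 0
  Irvine: 2 + 1 + 2 = 5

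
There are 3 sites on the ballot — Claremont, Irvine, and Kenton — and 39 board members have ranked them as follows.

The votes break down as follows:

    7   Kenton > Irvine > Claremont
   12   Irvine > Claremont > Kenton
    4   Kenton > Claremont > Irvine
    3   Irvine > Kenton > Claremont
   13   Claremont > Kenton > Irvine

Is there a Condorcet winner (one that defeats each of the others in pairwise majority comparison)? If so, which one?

There is no Condorcet winner

Head-to-head results (39 voters total):
Claremont vs Irvine: Irvine wins 22–17.
Claremont vs Kenton: Claremont wins 25–14.
Irvine vs Kenton: Kenton wins 24–15.
No candidate beats all others: Claremont beats Kenton beats Irvine beats Claremont, a majority cycle.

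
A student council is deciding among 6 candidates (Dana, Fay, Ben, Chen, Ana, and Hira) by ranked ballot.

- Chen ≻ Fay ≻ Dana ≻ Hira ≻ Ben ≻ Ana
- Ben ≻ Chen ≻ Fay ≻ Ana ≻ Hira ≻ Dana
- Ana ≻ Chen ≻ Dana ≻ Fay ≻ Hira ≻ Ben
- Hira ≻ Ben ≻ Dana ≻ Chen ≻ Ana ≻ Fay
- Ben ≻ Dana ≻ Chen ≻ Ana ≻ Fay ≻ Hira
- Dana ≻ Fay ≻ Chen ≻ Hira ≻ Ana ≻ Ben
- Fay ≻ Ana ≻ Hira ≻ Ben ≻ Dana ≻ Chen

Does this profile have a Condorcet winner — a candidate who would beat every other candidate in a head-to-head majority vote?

No

Head-to-head results (7 voters total):
Dana vs Fay: Dana wins 4–3.
Dana vs Ben: Ben wins 4–3.
Dana vs Chen: Dana wins 4–3.
Dana vs Ana: Dana wins 4–3.
Dana vs Hira: Dana wins 4–3.
Fay vs Ben: Fay wins 4–3.
Fay vs Chen: Chen wins 5–2.
Fay vs Ana: Fay wins 4–3.
Fay vs Hira: Fay wins 6–1.
Ben vs Chen: Ben wins 4–3.
Ben vs Ana: Ben wins 4–3.
Ben vs Hira: Hira wins 5–2.
Chen vs Ana: Chen wins 5–2.
Chen vs Hira: Chen wins 5–2.
Ana vs Hira: Ana wins 4–3.
No candidate beats all others: Dana beats Fay beats Ben beats Dana, a majority cycle.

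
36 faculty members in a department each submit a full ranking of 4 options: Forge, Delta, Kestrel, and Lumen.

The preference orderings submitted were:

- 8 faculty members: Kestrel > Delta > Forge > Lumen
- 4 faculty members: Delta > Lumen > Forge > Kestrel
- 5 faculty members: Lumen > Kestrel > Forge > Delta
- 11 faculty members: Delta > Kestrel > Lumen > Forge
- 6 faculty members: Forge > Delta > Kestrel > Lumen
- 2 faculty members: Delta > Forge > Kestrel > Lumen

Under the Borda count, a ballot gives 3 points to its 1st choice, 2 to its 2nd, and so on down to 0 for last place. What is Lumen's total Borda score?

Borda scores:
  Forge: 8·1 + 4·1 + 5·1 + 11·0 + 6·3 + 2·2 = 39
  Delta: 8·2 + 4·3 + 5·0 + 11·3 + 6·2 + 2·3 = 79
  Kestrel: 8·3 + 4·0 + 5·2 + 11·2 + 6·1 + 2·1 = 64
  Lumen: 8·0 + 4·2 + 5·3 + 11·1 + 6·0 + 2·0 = 34

34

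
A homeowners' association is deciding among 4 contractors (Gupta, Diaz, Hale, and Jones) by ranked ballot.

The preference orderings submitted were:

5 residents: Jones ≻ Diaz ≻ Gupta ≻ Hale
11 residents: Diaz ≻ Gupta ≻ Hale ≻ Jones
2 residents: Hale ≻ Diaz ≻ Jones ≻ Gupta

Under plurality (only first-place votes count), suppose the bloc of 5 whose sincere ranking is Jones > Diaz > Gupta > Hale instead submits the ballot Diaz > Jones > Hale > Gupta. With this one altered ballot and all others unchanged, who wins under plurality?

Diaz

First-place totals with the altered ballot: Gupta 0, Diaz 16, Hale 2, Jones 0.
The winner is unchanged: still Diaz.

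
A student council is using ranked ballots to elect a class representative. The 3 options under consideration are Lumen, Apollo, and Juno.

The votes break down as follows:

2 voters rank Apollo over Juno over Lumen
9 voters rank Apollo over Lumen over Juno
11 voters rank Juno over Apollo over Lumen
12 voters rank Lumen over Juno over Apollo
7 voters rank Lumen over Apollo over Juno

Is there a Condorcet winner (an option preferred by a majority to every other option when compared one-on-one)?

Head-to-head results (41 voters total):
Lumen vs Apollo: Apollo wins 22–19.
Lumen vs Juno: Lumen wins 28–13.
Apollo vs Juno: Juno wins 23–18.
No candidate beats all others: Lumen beats Juno beats Apollo beats Lumen, a majority cycle.

No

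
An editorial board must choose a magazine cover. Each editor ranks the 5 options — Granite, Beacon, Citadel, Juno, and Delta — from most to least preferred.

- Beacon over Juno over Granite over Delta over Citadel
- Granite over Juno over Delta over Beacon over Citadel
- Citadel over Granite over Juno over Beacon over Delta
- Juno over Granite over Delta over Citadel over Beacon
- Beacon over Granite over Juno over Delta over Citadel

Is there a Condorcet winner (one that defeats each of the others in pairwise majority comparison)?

Head-to-head results (5 voters total):
Granite vs Beacon: Granite wins 3–2.
Granite vs Citadel: Granite wins 4–1.
Granite vs Juno: Granite wins 3–2.
Granite vs Delta: Granite wins 5–0.
Beacon vs Citadel: Beacon wins 3–2.
Beacon vs Juno: Juno wins 3–2.
Beacon vs Delta: Beacon wins 3–2.
Citadel vs Juno: Juno wins 4–1.
Citadel vs Delta: Delta wins 4–1.
Juno vs Delta: Juno wins 5–0.
Granite beats each rival — Beacon (3–2), Citadel (4–1), Juno (3–2), Delta (5–0) — so Granite is the Condorcet winner.

Yes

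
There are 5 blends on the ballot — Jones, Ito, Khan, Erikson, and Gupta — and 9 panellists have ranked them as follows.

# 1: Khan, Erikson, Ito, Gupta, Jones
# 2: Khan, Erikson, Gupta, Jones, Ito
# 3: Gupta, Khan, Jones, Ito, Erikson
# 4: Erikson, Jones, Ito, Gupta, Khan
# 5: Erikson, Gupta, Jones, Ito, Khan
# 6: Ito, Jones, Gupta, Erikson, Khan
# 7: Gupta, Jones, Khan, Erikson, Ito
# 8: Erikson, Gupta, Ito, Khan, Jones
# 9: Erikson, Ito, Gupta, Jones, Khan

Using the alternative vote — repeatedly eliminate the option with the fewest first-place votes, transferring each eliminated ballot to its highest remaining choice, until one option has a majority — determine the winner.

Round 1: Erikson 4, Khan 2, Gupta 2, Ito 1, Jones 0. Jones has the fewest and is eliminated.
Round 2: Erikson 4, Khan 2, Gupta 2, Ito 1. Ito has the fewest and is eliminated.
Round 3: Erikson 4, Gupta 3, Khan 2. Khan has the fewest and is eliminated.
Round 4: Erikson 6, Gupta 3. Erikson has a majority.

Erikson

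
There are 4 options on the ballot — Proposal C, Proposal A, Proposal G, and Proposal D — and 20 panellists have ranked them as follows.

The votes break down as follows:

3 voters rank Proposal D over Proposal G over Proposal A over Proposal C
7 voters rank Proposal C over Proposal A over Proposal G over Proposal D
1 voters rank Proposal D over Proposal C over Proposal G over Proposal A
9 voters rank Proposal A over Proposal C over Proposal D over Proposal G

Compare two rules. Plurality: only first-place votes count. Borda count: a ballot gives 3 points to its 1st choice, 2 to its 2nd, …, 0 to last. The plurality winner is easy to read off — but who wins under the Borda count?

Proposal A

Plurality first-place counts: Proposal C 7, Proposal A 9, Proposal G 0, Proposal D 4 → Proposal A.
Borda totals: Proposal C 41, Proposal A 44, Proposal G 14, Proposal D 21 → Proposal A.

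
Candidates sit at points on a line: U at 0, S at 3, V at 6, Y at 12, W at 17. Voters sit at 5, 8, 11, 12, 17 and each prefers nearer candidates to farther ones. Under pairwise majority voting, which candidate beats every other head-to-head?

Y

With single-peaked preferences on a line, the Condorcet winner is the candidate closest to the median voter.
The median voter (position 11) is closest to Y at 12.
Check: Y vs V — voters closer to Y: 3 of 5.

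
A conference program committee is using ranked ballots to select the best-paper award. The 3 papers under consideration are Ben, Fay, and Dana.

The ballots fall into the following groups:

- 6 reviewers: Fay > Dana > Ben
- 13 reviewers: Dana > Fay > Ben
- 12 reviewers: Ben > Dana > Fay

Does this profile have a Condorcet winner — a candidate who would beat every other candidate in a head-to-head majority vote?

Yes

Head-to-head results (31 voters total):
Ben vs Fay: Fay wins 19–12.
Ben vs Dana: Dana wins 19–12.
Fay vs Dana: Dana wins 25–6.
Dana beats each rival — Ben (19–12), Fay (25–6) — so Dana is the Condorcet winner.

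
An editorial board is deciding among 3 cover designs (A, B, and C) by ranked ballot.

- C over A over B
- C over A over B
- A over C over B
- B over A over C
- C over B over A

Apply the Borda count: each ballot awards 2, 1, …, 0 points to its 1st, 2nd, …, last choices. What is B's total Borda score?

3

Borda scores:
  A: 1 + 1 + 2 + 1 + 0 = 5
  B: 0 + 0 + 0 + 2 + 1 = 3
  C: 2 + 2 + 1 + 0 + 2 = 7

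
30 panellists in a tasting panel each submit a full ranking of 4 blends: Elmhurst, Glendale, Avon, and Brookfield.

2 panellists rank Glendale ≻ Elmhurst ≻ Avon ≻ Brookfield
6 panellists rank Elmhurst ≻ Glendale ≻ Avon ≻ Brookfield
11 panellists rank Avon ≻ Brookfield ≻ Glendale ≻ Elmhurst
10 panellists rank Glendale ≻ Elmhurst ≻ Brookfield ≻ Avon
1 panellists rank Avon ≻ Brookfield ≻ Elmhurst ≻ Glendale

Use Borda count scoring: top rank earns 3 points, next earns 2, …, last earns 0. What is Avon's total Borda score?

Borda scores:
  Elmhurst: 2·2 + 6·3 + 11·0 + 10·2 + 1 = 43
  Glendale: 2·3 + 6·2 + 11·1 + 10·3 + 0 = 59
  Avon: 2·1 + 6·1 + 11·3 + 10·0 + 3 = 44
  Brookfield: 2·0 + 6·0 + 11·2 + 10·1 + 2 = 34

44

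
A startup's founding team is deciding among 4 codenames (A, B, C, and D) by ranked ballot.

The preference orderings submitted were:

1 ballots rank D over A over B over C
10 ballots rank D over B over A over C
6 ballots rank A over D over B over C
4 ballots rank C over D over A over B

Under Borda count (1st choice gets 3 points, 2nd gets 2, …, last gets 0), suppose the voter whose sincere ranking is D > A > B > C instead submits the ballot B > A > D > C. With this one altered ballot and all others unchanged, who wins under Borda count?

D

Borda totals with the altered ballot: A 34, B 29, C 12, D 51.
The winner is unchanged: still D.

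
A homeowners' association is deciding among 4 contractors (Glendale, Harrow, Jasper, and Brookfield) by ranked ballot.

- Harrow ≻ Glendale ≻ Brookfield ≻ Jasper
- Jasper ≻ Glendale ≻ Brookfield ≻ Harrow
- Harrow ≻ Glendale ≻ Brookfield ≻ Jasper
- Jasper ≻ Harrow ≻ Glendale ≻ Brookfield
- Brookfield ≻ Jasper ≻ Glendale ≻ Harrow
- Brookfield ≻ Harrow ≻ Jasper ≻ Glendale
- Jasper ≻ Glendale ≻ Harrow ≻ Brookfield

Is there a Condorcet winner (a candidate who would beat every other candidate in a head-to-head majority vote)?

No

Head-to-head results (7 voters total):
Glendale vs Harrow: Harrow wins 4–3.
Glendale vs Jasper: Jasper wins 5–2.
Glendale vs Brookfield: Glendale wins 5–2.
Harrow vs Jasper: Jasper wins 4–3.
Harrow vs Brookfield: Harrow wins 4–3.
Jasper vs Brookfield: Brookfield wins 4–3.
No candidate beats all others: Glendale beats Brookfield beats Jasper beats Glendale, a majority cycle.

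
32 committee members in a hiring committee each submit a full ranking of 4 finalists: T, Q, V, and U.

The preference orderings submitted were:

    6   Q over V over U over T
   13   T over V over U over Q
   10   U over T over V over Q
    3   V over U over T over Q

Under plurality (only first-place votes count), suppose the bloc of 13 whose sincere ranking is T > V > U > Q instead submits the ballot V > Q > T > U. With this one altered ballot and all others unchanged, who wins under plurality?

First-place totals with the altered ballot: T 0, Q 6, V 16, U 10.
The switch changes the winner from T to V.

V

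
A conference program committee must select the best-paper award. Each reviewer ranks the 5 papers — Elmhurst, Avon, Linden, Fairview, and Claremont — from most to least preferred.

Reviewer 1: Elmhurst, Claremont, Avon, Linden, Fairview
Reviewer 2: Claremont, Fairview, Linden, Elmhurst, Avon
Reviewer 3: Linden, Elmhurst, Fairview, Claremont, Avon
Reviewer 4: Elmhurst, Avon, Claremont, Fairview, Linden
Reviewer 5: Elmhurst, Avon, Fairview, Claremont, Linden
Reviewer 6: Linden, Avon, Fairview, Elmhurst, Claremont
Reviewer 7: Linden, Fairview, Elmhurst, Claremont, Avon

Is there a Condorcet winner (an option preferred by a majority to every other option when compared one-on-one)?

Head-to-head results (7 voters total):
Elmhurst vs Avon: Elmhurst wins 6–1.
Elmhurst vs Linden: Linden wins 4–3.
Elmhurst vs Fairview: Elmhurst wins 4–3.
Elmhurst vs Claremont: Elmhurst wins 6–1.
Avon vs Linden: Linden wins 4–3.
Avon vs Fairview: Avon wins 4–3.
Avon vs Claremont: Claremont wins 4–3.
Linden vs Fairview: Linden wins 4–3.
Linden vs Claremont: Claremont wins 4–3.
Fairview vs Claremont: Fairview wins 4–3.
No candidate beats all others: Elmhurst beats Claremont beats Linden beats Elmhurst, a majority cycle.

No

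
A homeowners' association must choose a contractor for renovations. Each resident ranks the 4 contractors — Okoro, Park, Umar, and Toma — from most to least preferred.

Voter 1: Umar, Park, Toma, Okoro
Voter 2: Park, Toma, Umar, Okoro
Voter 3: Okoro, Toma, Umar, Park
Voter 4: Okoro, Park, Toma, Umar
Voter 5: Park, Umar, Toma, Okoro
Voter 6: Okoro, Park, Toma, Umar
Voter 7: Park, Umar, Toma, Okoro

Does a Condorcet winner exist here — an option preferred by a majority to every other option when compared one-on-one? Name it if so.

Park

Head-to-head results (7 voters total):
Okoro vs Park: Park wins 4–3.
Okoro vs Umar: Umar wins 4–3.
Okoro vs Toma: Toma wins 4–3.
Park vs Umar: Park wins 5–2.
Park vs Toma: Park wins 6–1.
Umar vs Toma: Toma wins 4–3.
Park beats each rival — Okoro (4–3), Umar (5–2), Toma (6–1) — so Park is the Condorcet winner.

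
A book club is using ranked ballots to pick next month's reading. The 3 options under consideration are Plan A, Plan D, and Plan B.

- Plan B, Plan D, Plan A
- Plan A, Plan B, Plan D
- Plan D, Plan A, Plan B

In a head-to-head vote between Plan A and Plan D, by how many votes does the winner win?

Ballots ranking Plan A above Plan D: 1.
Ballots ranking Plan D above Plan A: 2.
Plan D wins 2–1, a margin of 1.

1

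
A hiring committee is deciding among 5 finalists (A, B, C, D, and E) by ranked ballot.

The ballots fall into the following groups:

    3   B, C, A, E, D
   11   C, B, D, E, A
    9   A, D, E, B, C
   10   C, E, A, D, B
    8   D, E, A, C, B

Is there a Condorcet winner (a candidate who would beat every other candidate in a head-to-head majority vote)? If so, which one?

C

Head-to-head results (41 voters total):
A vs B: A wins 27–14.
A vs C: C wins 24–17.
A vs D: A wins 22–19.
A vs E: E wins 29–12.
B vs C: C wins 29–12.
B vs D: D wins 27–14.
B vs E: E wins 27–14.
C vs D: C wins 24–17.
C vs E: C wins 24–17.
D vs E: D wins 28–13.
C beats each rival — A (24–17), B (29–12), D (24–17), E (24–17) — so C is the Condorcet winner.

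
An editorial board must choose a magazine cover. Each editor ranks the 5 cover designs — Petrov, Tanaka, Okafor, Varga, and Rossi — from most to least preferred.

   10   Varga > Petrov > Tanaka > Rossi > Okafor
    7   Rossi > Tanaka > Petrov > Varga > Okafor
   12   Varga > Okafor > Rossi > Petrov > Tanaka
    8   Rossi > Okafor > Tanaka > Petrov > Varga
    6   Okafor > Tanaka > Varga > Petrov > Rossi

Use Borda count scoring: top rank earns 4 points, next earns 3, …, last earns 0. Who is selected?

Borda scores:
  Petrov: 10·3 + 7·2 + 12·1 + 8·1 + 6·1 = 70
  Tanaka: 10·2 + 7·3 + 12·0 + 8·2 + 6·3 = 75
  Okafor: 10·0 + 7·0 + 12·3 + 8·3 + 6·4 = 84
  Varga: 10·4 + 7·1 + 12·4 + 8·0 + 6·2 = 107
  Rossi: 10·1 + 7·4 + 12·2 + 8·4 + 6·0 = 94
Varga has the highest total.

Varga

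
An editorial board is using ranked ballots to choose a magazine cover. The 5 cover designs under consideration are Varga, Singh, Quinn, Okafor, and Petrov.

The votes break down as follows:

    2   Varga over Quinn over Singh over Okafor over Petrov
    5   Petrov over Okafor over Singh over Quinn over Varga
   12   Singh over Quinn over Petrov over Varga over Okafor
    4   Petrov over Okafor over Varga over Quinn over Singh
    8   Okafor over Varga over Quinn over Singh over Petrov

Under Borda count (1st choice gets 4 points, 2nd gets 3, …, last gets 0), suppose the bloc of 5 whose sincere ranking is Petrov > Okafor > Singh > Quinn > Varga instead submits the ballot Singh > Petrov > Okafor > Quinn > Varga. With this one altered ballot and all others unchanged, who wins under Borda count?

Borda totals with the altered ballot: Varga 52, Singh 80, Quinn 67, Okafor 56, Petrov 55.
The winner is unchanged: still Singh.

Singh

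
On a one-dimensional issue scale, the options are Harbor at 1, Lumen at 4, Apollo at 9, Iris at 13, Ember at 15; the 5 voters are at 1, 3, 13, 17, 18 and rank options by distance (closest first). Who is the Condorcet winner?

With single-peaked preferences on a line, the Condorcet winner is the candidate closest to the median voter.
The median voter (position 13) is closest to Iris at 13.
Check: Iris vs Lumen — voters closer to Iris: 3 of 5.

Iris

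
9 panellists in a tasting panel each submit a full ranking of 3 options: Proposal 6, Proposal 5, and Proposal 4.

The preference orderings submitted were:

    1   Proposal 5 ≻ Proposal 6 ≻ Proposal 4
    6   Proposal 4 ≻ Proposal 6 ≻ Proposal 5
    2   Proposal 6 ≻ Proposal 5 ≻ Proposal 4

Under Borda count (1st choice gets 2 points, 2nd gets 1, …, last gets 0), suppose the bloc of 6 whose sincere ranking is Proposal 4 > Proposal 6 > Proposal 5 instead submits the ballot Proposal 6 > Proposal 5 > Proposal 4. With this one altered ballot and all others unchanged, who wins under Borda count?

Proposal 6

Borda totals with the altered ballot: Proposal 6 17, Proposal 5 10, Proposal 4 0.
The switch changes the winner from Proposal 4 to Proposal 6.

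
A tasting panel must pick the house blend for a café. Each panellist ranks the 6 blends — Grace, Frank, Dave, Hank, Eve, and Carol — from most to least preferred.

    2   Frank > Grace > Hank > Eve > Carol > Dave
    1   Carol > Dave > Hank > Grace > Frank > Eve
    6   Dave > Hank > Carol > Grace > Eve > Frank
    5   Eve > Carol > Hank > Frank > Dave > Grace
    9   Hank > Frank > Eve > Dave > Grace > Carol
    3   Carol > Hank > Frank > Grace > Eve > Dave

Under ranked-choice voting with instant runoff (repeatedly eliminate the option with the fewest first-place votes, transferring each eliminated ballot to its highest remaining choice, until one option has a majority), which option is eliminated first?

Grace

Round 1: Hank 9, Dave 6, Eve 5, Carol 4, Frank 2, Grace 0. Grace has the fewest and is eliminated.
Round 2: Hank 9, Dave 6, Eve 5, Carol 4, Frank 2. Frank has the fewest and is eliminated.
Round 3: Hank 11, Dave 6, Eve 5, Carol 4. Carol has the fewest and is eliminated.
Round 4: Hank 14, Dave 7, Eve 5. Hank has a majority.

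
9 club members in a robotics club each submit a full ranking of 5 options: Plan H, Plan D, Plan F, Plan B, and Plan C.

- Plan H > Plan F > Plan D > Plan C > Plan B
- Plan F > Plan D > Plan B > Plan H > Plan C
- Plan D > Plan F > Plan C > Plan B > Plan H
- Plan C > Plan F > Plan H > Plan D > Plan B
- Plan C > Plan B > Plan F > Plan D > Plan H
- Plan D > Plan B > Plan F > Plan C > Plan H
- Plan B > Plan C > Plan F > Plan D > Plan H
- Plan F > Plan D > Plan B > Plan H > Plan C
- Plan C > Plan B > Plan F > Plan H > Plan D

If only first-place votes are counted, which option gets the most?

First-place vote totals:
  Plan H: 1
  Plan D: 2
  Plan F: 2
  Plan B: 1
  Plan C: 3
Plan C has the most first-place votes.

Plan C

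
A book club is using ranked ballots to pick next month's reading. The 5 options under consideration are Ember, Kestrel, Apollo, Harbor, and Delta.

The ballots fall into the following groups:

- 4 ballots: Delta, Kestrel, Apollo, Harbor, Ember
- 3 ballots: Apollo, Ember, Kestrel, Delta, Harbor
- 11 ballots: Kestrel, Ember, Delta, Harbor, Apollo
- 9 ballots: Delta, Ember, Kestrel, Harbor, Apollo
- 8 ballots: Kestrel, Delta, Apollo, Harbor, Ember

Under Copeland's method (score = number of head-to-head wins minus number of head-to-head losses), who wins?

Kestrel

Pairwise results:
  Ember vs Kestrel: Kestrel wins 23–12.
  Ember vs Apollo: Ember wins 20–15.
  Ember vs Harbor: Ember wins 23–12.
  Ember vs Delta: Delta wins 21–14.
  Kestrel vs Apollo: Kestrel wins 32–3.
  Kestrel vs Harbor: Kestrel wins 35–0.
  Kestrel vs Delta: Kestrel wins 22–13.
  Apollo vs Harbor: Harbor wins 20–15.
  Apollo vs Delta: Delta wins 32–3.
  Harbor vs Delta: Delta wins 35–0.
Copeland scores (wins − losses):
  Ember: 2 − 2 = 0
  Kestrel: 4 − 0 = 4
  Apollo: 0 − 4 = -4
  Harbor: 1 − 3 = -2
  Delta: 3 − 1 = 2
Kestrel has the best Copeland score.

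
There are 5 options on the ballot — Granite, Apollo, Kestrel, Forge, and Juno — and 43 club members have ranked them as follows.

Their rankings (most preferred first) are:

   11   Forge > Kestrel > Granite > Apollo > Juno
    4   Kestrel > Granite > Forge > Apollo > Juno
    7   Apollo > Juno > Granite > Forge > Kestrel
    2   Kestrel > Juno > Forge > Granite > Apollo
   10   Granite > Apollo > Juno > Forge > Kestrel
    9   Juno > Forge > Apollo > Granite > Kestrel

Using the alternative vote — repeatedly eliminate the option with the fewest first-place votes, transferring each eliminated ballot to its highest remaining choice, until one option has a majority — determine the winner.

Granite

Round 1: Forge 11, Granite 10, Juno 9, Apollo 7, Kestrel 6. Kestrel has the fewest and is eliminated.
Round 2: Granite 14, Forge 11, Juno 11, Apollo 7. Apollo has the fewest and is eliminated.
Round 3: Juno 18, Granite 14, Forge 11. Forge has the fewest and is eliminated.
Round 4: Granite 25, Juno 18. Granite has a majority.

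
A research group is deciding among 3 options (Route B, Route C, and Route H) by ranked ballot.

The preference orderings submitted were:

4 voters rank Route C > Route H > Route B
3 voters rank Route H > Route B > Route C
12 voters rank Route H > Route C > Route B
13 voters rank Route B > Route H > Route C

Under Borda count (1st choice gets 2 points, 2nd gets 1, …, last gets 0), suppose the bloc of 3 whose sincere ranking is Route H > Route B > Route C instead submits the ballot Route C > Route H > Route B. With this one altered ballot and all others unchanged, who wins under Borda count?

Route H

Borda totals with the altered ballot: Route B 26, Route C 26, Route H 44.
The winner is unchanged: still Route H.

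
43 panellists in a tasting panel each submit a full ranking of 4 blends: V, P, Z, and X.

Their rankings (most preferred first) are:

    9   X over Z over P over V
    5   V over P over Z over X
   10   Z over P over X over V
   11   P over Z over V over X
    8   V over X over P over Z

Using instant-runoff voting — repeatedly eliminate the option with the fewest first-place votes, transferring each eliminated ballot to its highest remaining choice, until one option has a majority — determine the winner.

Round 1: V 13, P 11, Z 10, X 9. X has the fewest and is eliminated.
Round 2: Z 19, V 13, P 11. P has the fewest and is eliminated.
Round 3: Z 30, V 13. Z has a majority.

Z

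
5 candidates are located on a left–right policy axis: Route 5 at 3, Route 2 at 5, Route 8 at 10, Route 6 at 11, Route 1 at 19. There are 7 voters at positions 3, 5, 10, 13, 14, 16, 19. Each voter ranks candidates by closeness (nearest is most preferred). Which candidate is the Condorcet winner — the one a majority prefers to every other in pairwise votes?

With single-peaked preferences on a line, the Condorcet winner is the candidate closest to the median voter.
The median voter (position 13) is closest to Route 6 at 11.
Check: Route 6 vs Route 2 — voters closer to Route 6: 5 of 7.

Route 6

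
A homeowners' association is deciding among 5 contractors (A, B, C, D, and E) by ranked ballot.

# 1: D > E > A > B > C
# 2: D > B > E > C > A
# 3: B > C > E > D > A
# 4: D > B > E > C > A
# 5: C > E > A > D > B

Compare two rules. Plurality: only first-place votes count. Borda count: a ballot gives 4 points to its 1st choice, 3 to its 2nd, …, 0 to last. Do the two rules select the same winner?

Plurality first-place counts: A 0, B 1, C 1, D 3, E 0 → D.
Borda totals: A 4, B 11, C 9, D 14, E 12 → D.
The two rules agree on D.

Yes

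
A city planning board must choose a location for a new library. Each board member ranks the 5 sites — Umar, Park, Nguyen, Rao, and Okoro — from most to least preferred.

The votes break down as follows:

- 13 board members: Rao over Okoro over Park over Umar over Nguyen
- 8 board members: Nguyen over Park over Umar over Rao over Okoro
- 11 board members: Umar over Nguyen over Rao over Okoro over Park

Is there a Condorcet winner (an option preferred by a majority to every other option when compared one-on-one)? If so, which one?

No Condorcet winner

Head-to-head results (32 voters total):
Umar vs Park: Park wins 21–11.
Umar vs Nguyen: Umar wins 24–8.
Umar vs Rao: Umar wins 19–13.
Umar vs Okoro: Umar wins 19–13.
Park vs Nguyen: Nguyen wins 19–13.
Park vs Rao: Rao wins 24–8.
Park vs Okoro: Okoro wins 24–8.
Nguyen vs Rao: Nguyen wins 19–13.
Nguyen vs Okoro: Nguyen wins 19–13.
Rao vs Okoro: Rao wins 32–0.
No candidate beats all others: Umar beats Nguyen beats Park beats Umar, a majority cycle.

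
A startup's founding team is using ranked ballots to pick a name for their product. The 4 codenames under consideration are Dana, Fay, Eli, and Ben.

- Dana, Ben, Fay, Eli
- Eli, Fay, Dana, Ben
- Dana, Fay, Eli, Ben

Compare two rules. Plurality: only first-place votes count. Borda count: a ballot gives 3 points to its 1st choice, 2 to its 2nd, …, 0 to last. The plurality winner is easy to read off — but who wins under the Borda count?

Plurality first-place counts: Dana 2, Fay 0, Eli 1, Ben 0 → Dana.
Borda totals: Dana 7, Fay 5, Eli 4, Ben 2 → Dana.

Dana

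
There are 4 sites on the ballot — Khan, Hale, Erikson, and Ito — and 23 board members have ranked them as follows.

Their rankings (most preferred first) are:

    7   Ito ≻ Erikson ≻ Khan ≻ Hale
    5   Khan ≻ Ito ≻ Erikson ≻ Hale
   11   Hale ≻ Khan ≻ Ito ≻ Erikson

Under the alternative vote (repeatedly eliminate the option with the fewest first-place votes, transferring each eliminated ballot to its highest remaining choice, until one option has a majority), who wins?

Round 1: Hale 11, Ito 7, Khan 5, Erikson 0. Erikson has the fewest and is eliminated.
Round 2: Hale 11, Ito 7, Khan 5. Khan has the fewest and is eliminated.
Round 3: Ito 12, Hale 11. Ito has a majority.

Ito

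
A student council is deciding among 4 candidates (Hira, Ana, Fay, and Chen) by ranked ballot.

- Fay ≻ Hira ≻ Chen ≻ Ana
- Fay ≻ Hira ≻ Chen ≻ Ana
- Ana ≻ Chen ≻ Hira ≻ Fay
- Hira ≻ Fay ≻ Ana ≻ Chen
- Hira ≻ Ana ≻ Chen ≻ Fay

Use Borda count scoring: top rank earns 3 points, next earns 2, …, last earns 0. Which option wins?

Hira

Borda scores:
  Hira: 2 + 2 + 1 + 3 + 3 = 11
  Ana: 0 + 0 + 3 + 1 + 2 = 6
  Fay: 3 + 3 + 0 + 2 + 0 = 8
  Chen: 1 + 1 + 2 + 0 + 1 = 5
Hira has the highest total.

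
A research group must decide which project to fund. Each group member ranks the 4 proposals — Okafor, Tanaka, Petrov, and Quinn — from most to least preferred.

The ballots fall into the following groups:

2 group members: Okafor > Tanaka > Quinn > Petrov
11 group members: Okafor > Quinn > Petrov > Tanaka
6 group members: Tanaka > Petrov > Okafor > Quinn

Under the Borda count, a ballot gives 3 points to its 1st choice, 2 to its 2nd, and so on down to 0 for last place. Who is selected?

Borda scores:
  Okafor: 2·3 + 11·3 + 6·1 = 45
  Tanaka: 2·2 + 11·0 + 6·3 = 22
  Petrov: 2·0 + 11·1 + 6·2 = 23
  Quinn: 2·1 + 11·2 + 6·0 = 24
Okafor has the highest total.

Okafor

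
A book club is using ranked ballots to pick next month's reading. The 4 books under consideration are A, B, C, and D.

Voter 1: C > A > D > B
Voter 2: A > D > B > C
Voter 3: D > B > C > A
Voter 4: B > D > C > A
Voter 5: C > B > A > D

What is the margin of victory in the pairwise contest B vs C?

Ballots ranking B above C: 3.
Ballots ranking C above B: 2.
B wins 3–2, a margin of 1.

1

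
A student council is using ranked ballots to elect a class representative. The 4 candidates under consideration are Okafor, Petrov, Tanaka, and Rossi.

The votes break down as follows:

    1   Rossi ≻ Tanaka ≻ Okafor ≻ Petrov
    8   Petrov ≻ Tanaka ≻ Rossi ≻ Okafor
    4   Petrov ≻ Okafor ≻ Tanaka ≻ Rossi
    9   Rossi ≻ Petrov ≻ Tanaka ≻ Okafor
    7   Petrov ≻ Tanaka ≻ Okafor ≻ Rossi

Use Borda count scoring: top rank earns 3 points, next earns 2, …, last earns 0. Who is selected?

Petrov

Borda scores:
  Okafor: 1 + 8·0 + 4·2 + 9·0 + 7·1 = 16
  Petrov: 0 + 8·3 + 4·3 + 9·2 + 7·3 = 75
  Tanaka: 2 + 8·2 + 4·1 + 9·1 + 7·2 = 45
  Rossi: 3 + 8·1 + 4·0 + 9·3 + 7·0 = 38
Petrov has the highest total.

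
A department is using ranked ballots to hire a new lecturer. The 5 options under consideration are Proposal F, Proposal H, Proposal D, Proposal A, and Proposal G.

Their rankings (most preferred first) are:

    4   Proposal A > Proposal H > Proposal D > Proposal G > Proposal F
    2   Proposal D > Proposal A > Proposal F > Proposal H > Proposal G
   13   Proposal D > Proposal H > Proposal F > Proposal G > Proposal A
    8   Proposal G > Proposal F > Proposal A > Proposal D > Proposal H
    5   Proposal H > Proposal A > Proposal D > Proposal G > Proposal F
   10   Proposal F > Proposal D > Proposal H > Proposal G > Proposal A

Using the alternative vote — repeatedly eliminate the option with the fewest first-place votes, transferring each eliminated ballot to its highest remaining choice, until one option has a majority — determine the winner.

Round 1: Proposal D 15, Proposal F 10, Proposal G 8, Proposal H 5, Proposal A 4. Proposal A has the fewest and is eliminated.
Round 2: Proposal D 15, Proposal F 10, Proposal H 9, Proposal G 8. Proposal G has the fewest and is eliminated.
Round 3: Proposal F 18, Proposal D 15, Proposal H 9. Proposal H has the fewest and is eliminated.
Round 4: Proposal D 24, Proposal F 18. Proposal D has a majority.

Proposal D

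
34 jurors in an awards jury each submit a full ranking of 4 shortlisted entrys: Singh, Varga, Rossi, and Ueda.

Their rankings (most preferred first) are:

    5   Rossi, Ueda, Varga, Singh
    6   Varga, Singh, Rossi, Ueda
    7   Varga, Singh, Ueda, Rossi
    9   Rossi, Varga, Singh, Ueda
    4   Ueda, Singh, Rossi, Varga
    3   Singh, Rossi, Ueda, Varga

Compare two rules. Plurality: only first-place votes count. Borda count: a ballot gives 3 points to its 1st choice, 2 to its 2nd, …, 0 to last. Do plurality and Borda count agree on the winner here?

No

Plurality first-place counts: Singh 3, Varga 13, Rossi 14, Ueda 4 → Rossi.
Borda totals: Singh 52, Varga 62, Rossi 58, Ueda 32 → Varga.
The two rules disagree: plurality picks Rossi, Borda picks Varga.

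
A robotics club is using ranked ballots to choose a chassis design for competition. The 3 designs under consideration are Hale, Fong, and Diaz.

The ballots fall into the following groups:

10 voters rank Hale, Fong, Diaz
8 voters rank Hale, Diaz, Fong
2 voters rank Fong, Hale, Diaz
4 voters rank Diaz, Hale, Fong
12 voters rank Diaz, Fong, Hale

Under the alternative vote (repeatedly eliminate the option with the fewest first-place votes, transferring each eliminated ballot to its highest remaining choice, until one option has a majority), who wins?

Hale

Round 1: Hale 18, Diaz 16, Fong 2. Fong has the fewest and is eliminated.
Round 2: Hale 20, Diaz 16. Hale has a majority.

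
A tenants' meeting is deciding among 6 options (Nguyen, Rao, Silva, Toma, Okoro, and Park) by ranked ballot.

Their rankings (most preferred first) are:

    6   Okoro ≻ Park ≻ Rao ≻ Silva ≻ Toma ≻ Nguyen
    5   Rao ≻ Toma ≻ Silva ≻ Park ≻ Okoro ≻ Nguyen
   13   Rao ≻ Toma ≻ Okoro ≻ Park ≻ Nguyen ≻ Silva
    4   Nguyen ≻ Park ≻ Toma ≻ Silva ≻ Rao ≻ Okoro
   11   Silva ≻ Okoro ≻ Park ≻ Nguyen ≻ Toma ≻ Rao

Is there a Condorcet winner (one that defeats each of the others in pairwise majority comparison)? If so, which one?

Head-to-head results (39 voters total):
Nguyen vs Rao: Rao wins 24–15.
Nguyen vs Silva: Silva wins 22–17.
Nguyen vs Toma: Toma wins 24–15.
Nguyen vs Okoro: Okoro wins 35–4.
Nguyen vs Park: Park wins 35–4.
Rao vs Silva: Rao wins 24–15.
Rao vs Toma: Rao wins 24–15.
Rao vs Okoro: Rao wins 22–17.
Rao vs Park: Park wins 21–18.
Silva vs Toma: Toma wins 22–17.
Silva vs Okoro: Silva wins 20–19.
Silva vs Park: Park wins 23–16.
Toma vs Okoro: Toma wins 22–17.
Toma vs Park: Park wins 21–18.
Okoro vs Park: Okoro wins 30–9.
No candidate beats all others: Rao beats Okoro beats Park beats Rao, a majority cycle.

No Condorcet winner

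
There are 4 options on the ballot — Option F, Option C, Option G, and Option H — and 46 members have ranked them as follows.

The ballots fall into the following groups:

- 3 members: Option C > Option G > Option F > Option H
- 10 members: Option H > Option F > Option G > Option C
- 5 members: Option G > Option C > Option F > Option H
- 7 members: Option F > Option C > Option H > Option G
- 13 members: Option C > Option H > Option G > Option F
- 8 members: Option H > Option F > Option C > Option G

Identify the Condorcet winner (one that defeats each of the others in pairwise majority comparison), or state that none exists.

Head-to-head results (46 voters total):
Option F vs Option C: Option F wins 25–21.
Option F vs Option G: Option F wins 25–21.
Option F vs Option H: Option H wins 31–15.
Option C vs Option G: Option C wins 31–15.
Option C vs Option H: Option C wins 28–18.
Option G vs Option H: Option H wins 38–8.
No candidate beats all others: Option F beats Option C beats Option H beats Option F, a majority cycle.

None — there is no Condorcet winner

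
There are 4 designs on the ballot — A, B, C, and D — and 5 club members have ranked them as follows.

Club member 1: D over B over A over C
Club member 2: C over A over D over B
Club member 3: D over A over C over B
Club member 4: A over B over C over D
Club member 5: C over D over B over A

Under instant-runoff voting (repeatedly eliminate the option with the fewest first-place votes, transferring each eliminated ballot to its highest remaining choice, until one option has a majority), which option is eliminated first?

Round 1: C 2, D 2, A 1, B 0. B has the fewest and is eliminated.
Round 2: C 2, D 2, A 1. A has the fewest and is eliminated.
Round 3: C 3, D 2. C has a majority.

B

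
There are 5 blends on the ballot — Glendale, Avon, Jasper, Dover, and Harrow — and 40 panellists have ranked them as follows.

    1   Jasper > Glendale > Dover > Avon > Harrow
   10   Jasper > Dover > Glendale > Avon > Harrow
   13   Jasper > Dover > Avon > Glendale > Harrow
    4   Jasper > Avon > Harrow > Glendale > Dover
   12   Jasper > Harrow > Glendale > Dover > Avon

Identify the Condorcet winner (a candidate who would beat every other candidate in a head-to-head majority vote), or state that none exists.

Jasper

Head-to-head results (40 voters total):
Glendale vs Avon: Glendale wins 23–17.
Glendale vs Jasper: Jasper wins 40–0.
Glendale vs Dover: Dover wins 23–17.
Glendale vs Harrow: Glendale wins 24–16.
Avon vs Jasper: Jasper wins 40–0.
Avon vs Dover: Dover wins 36–4.
Avon vs Harrow: Avon wins 28–12.
Jasper vs Dover: Jasper wins 40–0.
Jasper vs Harrow: Jasper wins 40–0.
Dover vs Harrow: Dover wins 24–16.
Jasper beats each rival — Glendale (40–0), Avon (40–0), Dover (40–0), Harrow (40–0) — so Jasper is the Condorcet winner.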